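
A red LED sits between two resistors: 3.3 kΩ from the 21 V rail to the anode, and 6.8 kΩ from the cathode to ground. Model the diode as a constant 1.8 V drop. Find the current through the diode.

I ≈ 1.9 mA

The two resistors are in series with the diode, so KVL gives 21 = I·3.3 + 1.8 + I·6.8.
I = (21 − 1.8) / (3.3 + 6.8) kΩ = 19.2 / 10.1 = 1.9 mA.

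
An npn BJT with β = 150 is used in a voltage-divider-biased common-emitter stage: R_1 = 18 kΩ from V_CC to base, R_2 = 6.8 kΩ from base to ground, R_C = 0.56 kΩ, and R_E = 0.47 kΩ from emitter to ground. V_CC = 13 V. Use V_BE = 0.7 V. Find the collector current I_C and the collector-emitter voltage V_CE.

Thevenize the base divider: V_Th = V_CC·R_2/(R_1+R_2) = 13×6.8/24.8 = 3.56 V, R_Th = R_1‖R_2 = 4.94 kΩ.
Base-emitter loop: V_Th = I_B·R_Th + V_BE + (β+1)I_B·R_E, so I_B = (3.56 − 0.7) / (4.94 + 151×0.47) = 0.0377 mA.
I_C = β·I_B = 150×0.0377 = 5.66 mA, and I_E = (β+1)I_B = 5.7 mA.
V_CE = V_CC − I_C·R_C − I_E·R_E = 13 − 5.66×0.56 − 5.7×0.47 = 7.15 V.
V_CE = 7.15 V > 0.2 V confirms active-region operation.

I_C ≈ 5.7 mA, V_CE ≈ 7.2 V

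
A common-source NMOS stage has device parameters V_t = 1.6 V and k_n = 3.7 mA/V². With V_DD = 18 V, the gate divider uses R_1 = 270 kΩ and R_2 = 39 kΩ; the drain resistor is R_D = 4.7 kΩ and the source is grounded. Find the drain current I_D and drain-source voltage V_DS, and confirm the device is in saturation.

I_D ≈ 0.84 mA, V_DS ≈ 14 V

V_G = V_DD·R_2/(R_1+R_2) = 18×39/309 = 2.27 V. With the source grounded, V_GS = V_G = 2.27 V.
Assume saturation: I_D = (k_n/2)(V_GS − V_t)² = (3.7/2)×(2.27 − 1.6)² = 1.85×0.672² = 0.835 mA.
V_DS = V_DD − I_D·R_D = 18 − 0.835×4.7 = 14.1 V.
Saturation requires V_DS ≥ V_GS − V_t = 0.672 V; 14.1 ≥ 0.672 ✓.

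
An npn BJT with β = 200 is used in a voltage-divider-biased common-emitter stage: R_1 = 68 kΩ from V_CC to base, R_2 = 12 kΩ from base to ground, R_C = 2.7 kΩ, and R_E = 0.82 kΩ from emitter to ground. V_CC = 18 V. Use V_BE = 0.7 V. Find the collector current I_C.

Thevenize the base divider: V_Th = V_CC·R_2/(R_1+R_2) = 18×12/80 = 2.7 V, R_Th = R_1‖R_2 = 10.2 kΩ.
Base-emitter loop: V_Th = I_B·R_Th + V_BE + (β+1)I_B·R_E, so I_B = (2.7 − 0.7) / (10.2 + 201×0.82) = 0.0114 mA.
I_C = β·I_B = 200×0.0114 = 2.29 mA, and I_E = (β+1)I_B = 2.3 mA.
V_CE = V_CC − I_C·R_C − I_E·R_E = 18 − 2.29×2.7 − 2.3×0.82 = 9.95 V.
V_CE = 9.95 V > 0.2 V confirms active-region operation.

I_C ≈ 2.3 mA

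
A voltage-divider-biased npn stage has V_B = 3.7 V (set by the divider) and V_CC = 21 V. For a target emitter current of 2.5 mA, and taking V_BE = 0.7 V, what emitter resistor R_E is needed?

R_E ≈ 1.2 kΩ

V_E = V_B − V_BE = 3.7 − 0.7 = 3 V.
R_E = V_E / I_E = 3 / 2.5 = 1.2 kΩ.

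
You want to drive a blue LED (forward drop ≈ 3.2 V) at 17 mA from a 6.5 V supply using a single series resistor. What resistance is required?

R ≈ 0.19 kΩ

The resistor drops V_S − V_D = 6.5 − 3.2 = 3.3 V at 17 mA.
R = 3.3 V / 17 mA = 0.194 kΩ.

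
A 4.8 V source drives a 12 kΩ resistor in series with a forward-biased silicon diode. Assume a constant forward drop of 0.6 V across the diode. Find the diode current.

KVL around the loop: 4.8 = V_D + I·R = 0.6 + I × 12 kΩ.
So I = (4.8 − 0.6) / 12 kΩ = 4.2 / 12 = 0.35 mA.

I ≈ 0.35 mA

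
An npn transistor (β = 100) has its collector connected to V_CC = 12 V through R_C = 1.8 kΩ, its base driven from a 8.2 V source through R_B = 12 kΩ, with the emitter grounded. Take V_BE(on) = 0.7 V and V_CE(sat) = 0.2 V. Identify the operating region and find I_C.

saturation; I_C ≈ 6.6 mA

Assume active: I_B = (8.2 − 0.7)/12 = 0.625 mA, giving I_C = β·I_B = 62.5 mA.
But then V_CE = 12 − 62.5×1.8 = -100 V < V_CE(sat) = 0.2 V — impossible in the active region.
So the transistor is saturated. With V_CE = 0.2 V, I_C = (V_CC − 0.2)/R_C = 11.8/1.8 = 6.56 mA.
Check: β·I_B = 62.5 mA > I_C = 6.56 mA, confirming saturation.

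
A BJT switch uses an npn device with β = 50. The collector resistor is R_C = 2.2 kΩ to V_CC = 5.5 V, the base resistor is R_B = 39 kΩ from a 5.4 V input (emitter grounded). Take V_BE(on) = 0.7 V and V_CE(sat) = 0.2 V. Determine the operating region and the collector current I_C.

Assume active: I_B = (5.4 − 0.7)/39 = 0.121 mA, giving I_C = β·I_B = 6.03 mA.
But then V_CE = 5.5 − 6.03×2.2 = -7.76 V < V_CE(sat) = 0.2 V — impossible in the active region.
So the transistor is saturated. With V_CE = 0.2 V, I_C = (V_CC − 0.2)/R_C = 5.3/2.2 = 2.41 mA.
Check: β·I_B = 6.03 mA > I_C = 2.41 mA, confirming saturation.

saturation; I_C ≈ 2.4 mA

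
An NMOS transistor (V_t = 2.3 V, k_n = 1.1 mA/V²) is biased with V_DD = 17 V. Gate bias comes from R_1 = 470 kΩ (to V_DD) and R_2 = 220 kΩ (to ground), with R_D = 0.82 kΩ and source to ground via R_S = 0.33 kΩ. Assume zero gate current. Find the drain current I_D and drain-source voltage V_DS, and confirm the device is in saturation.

I_D ≈ 2.7 mA, V_DS ≈ 14 V

V_G = V_DD·R_2/(R_1+R_2) = 17×220/690 = 5.42 V.
Assume saturation: I_D = (k_n/2)(V_GS − V_t)² with V_GS = V_G − I_D·R_S = 5.42 − 0.33·I_D.
Substituting gives 0.0599·I_D² − 2.13·I_D + 5.35 = 0, with roots I_D = 2.72 or 32.9 mA.
The root I_D = 32.9 mA gives V_GS = -5.43 V ≤ V_t, so take I_D = 2.72 mA.
Then V_GS = 4.52 V and V_DS = V_DD − I_D(R_D+R_S) = 17 − 2.72×1.15 = 13.9 V.
Saturation requires V_DS ≥ V_GS − V_t = 2.22 V; 13.9 ≥ 2.22 ✓.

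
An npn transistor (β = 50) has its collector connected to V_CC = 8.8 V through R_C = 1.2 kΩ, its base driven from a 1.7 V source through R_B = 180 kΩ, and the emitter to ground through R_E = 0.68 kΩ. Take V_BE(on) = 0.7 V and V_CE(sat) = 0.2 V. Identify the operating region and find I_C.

Assume active. Base-emitter loop: I_B = (V_BB − V_BE)/(R_B + (β+1)R_E) = (1.7 − 0.7)/(180 + 51×0.68) = 0.00466 mA.
I_C = β·I_B = 50×0.00466 = 0.233 mA.
V_CE = V_CC − I_C·R_C − I_E·R_E = 8.8 − 0.233×1.2 − 0.238×0.68 = 8.36 V > V_CE(sat), so the active-region assumption holds.

active; I_C ≈ 0.23 mA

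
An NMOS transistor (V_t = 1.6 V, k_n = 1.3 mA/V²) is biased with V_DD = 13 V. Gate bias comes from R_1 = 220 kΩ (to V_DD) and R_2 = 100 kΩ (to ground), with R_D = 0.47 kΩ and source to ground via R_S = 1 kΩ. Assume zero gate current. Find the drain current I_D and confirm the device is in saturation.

V_G = V_DD·R_2/(R_1+R_2) = 13×100/320 = 4.06 V.
Assume saturation: I_D = (k_n/2)(V_GS − V_t)² with V_GS = V_G − I_D·R_S = 4.06 − 1·I_D.
Substituting gives 0.65·I_D² − 4.2·I_D + 3.94 = 0, with roots I_D = 1.14 or 5.32 mA.
The root I_D = 5.32 mA gives V_GS = -1.26 V ≤ V_t, so take I_D = 1.14 mA.
Then V_GS = 2.92 V and V_DS = V_DD − I_D(R_D+R_S) = 13 − 1.14×1.47 = 11.3 V.
Saturation requires V_DS ≥ V_GS − V_t = 1.32 V; 11.3 ≥ 1.32 ✓.

I_D ≈ 1.1 mA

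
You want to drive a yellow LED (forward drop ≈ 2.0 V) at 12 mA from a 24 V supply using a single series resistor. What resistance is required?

R ≈ 1.8 kΩ

The resistor drops V_S − V_D = 24 − 2.0 = 22 V at 12 mA.
R = 22 V / 12 mA = 1.83 kΩ.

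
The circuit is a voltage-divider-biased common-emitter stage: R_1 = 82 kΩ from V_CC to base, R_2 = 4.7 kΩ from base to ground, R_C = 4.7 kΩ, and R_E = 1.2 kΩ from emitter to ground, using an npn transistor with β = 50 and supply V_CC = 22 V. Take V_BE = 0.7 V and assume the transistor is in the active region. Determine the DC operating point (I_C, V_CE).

Thevenize the base divider: V_Th = V_CC·R_2/(R_1+R_2) = 22×4.7/86.7 = 1.19 V, R_Th = R_1‖R_2 = 4.45 kΩ.
Base-emitter loop: V_Th = I_B·R_Th + V_BE + (β+1)I_B·R_E, so I_B = (1.19 − 0.7) / (4.45 + 51×1.2) = 0.0075 mA.
I_C = β·I_B = 50×0.0075 = 0.375 mA, and I_E = (β+1)I_B = 0.383 mA.
V_CE = V_CC − I_C·R_C − I_E·R_E = 22 − 0.375×4.7 − 0.383×1.2 = 19.8 V.
V_CE = 19.8 V > 0.2 V confirms active-region operation.

I_C ≈ 0.38 mA, V_CE ≈ 20 V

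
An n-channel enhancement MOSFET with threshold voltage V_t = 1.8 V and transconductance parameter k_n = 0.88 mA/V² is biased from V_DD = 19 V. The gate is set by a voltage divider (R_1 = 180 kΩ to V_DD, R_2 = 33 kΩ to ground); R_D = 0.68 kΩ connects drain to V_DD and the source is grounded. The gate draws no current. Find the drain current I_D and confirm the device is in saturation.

I_D ≈ 0.58 mA

V_G = V_DD·R_2/(R_1+R_2) = 19×33/213 = 2.94 V. With the source grounded, V_GS = V_G = 2.94 V.
Assume saturation: I_D = (k_n/2)(V_GS − V_t)² = (0.88/2)×(2.94 − 1.8)² = 0.44×1.14² = 0.576 mA.
V_DS = V_DD − I_D·R_D = 19 − 0.576×0.68 = 18.6 V.
Saturation requires V_DS ≥ V_GS − V_t = 1.14 V; 18.6 ≥ 1.14 ✓.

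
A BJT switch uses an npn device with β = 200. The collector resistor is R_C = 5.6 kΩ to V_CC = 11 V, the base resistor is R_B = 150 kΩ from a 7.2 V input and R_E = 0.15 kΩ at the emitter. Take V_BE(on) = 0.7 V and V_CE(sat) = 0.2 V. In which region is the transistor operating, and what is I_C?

Assume active: I_B = (7.2 − 0.7)/(150 + 201×0.15) = 0.0361 mA, I_C = β·I_B = 7.22 mA.
Then V_CE = 11 − 7.22×5.6 − 7.25×0.15 = -30.5 V < 0.2 V — the active assumption fails.
Re-solve with V_CE = 0.2 V. KCL at the emitter: V_E/R_E = (V_BB−0.7−V_E)/R_B + (V_CC−0.2−V_E)/R_C, giving V_E = 0.288 V.
I_C = (V_CC − 0.2 − V_E)/R_C = (10.8 − 0.288)/5.6 = 1.88 mA.
Check: I_B = (6.5 − 0.288)/150 = 0.0414 mA, and β·I_B = 8.28 mA > I_C, confirming saturation.

saturation; I_C ≈ 1.9 mA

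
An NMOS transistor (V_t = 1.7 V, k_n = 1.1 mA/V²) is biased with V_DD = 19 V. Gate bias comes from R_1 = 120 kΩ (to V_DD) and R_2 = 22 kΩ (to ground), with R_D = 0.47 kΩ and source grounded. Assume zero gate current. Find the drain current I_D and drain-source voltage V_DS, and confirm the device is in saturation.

V_G = V_DD·R_2/(R_1+R_2) = 19×22/142 = 2.94 V. With the source grounded, V_GS = V_G = 2.94 V.
Assume saturation: I_D = (k_n/2)(V_GS − V_t)² = (1.1/2)×(2.94 − 1.7)² = 0.55×1.24² = 0.851 mA.
V_DS = V_DD − I_D·R_D = 19 − 0.851×0.47 = 18.6 V.
Saturation requires V_DS ≥ V_GS − V_t = 1.24 V; 18.6 ≥ 1.24 ✓.

I_D ≈ 0.85 mA, V_DS ≈ 19 V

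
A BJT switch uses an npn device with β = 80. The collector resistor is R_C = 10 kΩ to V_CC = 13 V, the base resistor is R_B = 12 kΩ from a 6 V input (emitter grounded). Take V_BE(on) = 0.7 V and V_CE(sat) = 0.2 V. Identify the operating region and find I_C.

Assume active: I_B = (6 − 0.7)/12 = 0.442 mA, giving I_C = β·I_B = 35.3 mA.
But then V_CE = 13 − 35.3×10 = -340 V < V_CE(sat) = 0.2 V — impossible in the active region.
So the transistor is saturated. With V_CE = 0.2 V, I_C = (V_CC − 0.2)/R_C = 12.8/10 = 1.28 mA.
Check: β·I_B = 35.3 mA > I_C = 1.28 mA, confirming saturation.

saturation; I_C ≈ 1.3 mA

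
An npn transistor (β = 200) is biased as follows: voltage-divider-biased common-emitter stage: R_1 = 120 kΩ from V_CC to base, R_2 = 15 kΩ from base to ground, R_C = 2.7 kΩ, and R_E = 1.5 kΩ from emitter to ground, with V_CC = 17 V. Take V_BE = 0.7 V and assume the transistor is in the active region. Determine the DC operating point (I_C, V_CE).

I_C ≈ 0.76 mA, V_CE ≈ 14 V

Thevenize the base divider: V_Th = V_CC·R_2/(R_1+R_2) = 17×15/135 = 1.89 V, R_Th = R_1‖R_2 = 13.3 kΩ.
Base-emitter loop: V_Th = I_B·R_Th + V_BE + (β+1)I_B·R_E, so I_B = (1.89 − 0.7) / (13.3 + 201×1.5) = 0.00378 mA.
I_C = β·I_B = 200×0.00378 = 0.755 mA, and I_E = (β+1)I_B = 0.759 mA.
V_CE = V_CC − I_C·R_C − I_E·R_E = 17 − 0.755×2.7 − 0.759×1.5 = 13.8 V.
V_CE = 13.8 V > 0.2 V confirms active-region operation.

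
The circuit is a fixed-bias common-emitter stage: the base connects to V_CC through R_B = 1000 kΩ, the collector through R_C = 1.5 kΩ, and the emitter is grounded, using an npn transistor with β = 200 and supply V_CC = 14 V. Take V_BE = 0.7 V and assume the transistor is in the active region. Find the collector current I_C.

Base loop: V_CC = I_B·R_B + V_BE, so I_B = (14 − 0.7)/1000 kΩ = 0.0133 mA.
In the active region I_C = β·I_B = 200 × 0.0133 = 2.66 mA.
Collector loop: V_CE = V_CC − I_C·R_C = 14 − 2.66×1.5 = 10 V.
Since V_CE = 10 V > V_CE(sat) ≈ 0.2 V, the transistor is in the active region as assumed.

I_C ≈ 2.7 mA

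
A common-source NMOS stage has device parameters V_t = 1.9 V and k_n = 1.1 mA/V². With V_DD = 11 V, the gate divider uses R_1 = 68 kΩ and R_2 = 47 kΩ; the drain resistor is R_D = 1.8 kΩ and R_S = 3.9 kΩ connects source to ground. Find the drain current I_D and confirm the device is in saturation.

V_G = V_DD·R_2/(R_1+R_2) = 11×47/115 = 4.5 V.
Assume saturation: I_D = (k_n/2)(V_GS − V_t)² with V_GS = V_G − I_D·R_S = 4.5 − 3.9·I_D.
Substituting gives 8.37·I_D² − 12.1·I_D + 3.71 = 0, with roots I_D = 0.437 or 1.01 mA.
The root I_D = 1.01 mA gives V_GS = 0.542 V ≤ V_t, so take I_D = 0.437 mA.
Then V_GS = 2.79 V and V_DS = V_DD − I_D(R_D+R_S) = 11 − 0.437×5.7 = 8.51 V.
Saturation requires V_DS ≥ V_GS − V_t = 0.891 V; 8.51 ≥ 0.891 ✓.

I_D ≈ 0.44 mA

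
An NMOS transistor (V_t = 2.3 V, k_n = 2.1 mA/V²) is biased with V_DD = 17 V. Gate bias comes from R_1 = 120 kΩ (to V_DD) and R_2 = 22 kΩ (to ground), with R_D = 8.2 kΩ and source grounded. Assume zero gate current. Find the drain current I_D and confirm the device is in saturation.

I_D ≈ 0.12 mA

V_G = V_DD·R_2/(R_1+R_2) = 17×22/142 = 2.63 V. With the source grounded, V_GS = V_G = 2.63 V.
Assume saturation: I_D = (k_n/2)(V_GS − V_t)² = (2.1/2)×(2.63 − 2.3)² = 1.05×0.334² = 0.117 mA.
V_DS = V_DD − I_D·R_D = 17 − 0.117×8.2 = 16 V.
Saturation requires V_DS ≥ V_GS − V_t = 0.334 V; 16 ≥ 0.334 ✓.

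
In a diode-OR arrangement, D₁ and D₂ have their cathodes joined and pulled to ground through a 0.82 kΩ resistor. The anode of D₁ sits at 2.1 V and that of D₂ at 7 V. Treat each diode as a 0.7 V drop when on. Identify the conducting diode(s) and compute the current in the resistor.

Only D₂ conducts; I_R ≈ 7.7 mA

Assume both conduct. Then node N would need to be at both 2.1−0.7 = 1.4 V and 7−0.7 = 6.3 V, which is impossible.
Assume only D₂ conducts: V_N = 7 − 0.7 = 6.3 V, so I_R = 6.3/0.82 = 7.68 mA.
Check D₁: its anode-to-cathode voltage is 2.1 − 6.3 = -4.2 V < 0.7 V, so it is off. The assumption is consistent.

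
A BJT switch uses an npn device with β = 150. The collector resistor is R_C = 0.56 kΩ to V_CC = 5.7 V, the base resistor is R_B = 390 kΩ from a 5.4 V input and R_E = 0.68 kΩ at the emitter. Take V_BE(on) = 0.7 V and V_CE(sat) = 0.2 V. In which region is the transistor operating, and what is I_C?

active; I_C ≈ 1.4 mA

Assume active. Base-emitter loop: I_B = (V_BB − V_BE)/(R_B + (β+1)R_E) = (5.4 − 0.7)/(390 + 151×0.68) = 0.00954 mA.
I_C = β·I_B = 150×0.00954 = 1.43 mA.
V_CE = V_CC − I_C·R_C − I_E·R_E = 5.7 − 1.43×0.56 − 1.44×0.68 = 3.92 V > V_CE(sat), so the active-region assumption holds.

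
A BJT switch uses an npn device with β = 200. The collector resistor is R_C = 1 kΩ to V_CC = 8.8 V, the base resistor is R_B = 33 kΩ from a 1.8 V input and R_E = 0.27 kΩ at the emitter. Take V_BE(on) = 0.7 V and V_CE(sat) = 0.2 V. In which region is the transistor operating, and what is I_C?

active; I_C ≈ 2.5 mA

Assume active. Base-emitter loop: I_B = (V_BB − V_BE)/(R_B + (β+1)R_E) = (1.8 − 0.7)/(33 + 201×0.27) = 0.0126 mA.
I_C = β·I_B = 200×0.0126 = 2.52 mA.
V_CE = V_CC − I_C·R_C − I_E·R_E = 8.8 − 2.52×1 − 2.53×0.27 = 5.6 V > V_CE(sat), so the active-region assumption holds.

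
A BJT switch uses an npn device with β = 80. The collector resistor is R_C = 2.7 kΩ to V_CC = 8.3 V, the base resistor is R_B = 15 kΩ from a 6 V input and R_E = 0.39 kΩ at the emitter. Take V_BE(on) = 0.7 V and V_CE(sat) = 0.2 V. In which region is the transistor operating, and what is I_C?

saturation; I_C ≈ 2.6 mA

Assume active: I_B = (6 − 0.7)/(15 + 81×0.39) = 0.114 mA, I_C = β·I_B = 9.1 mA.
Then V_CE = 8.3 − 9.1×2.7 − 9.21×0.39 = -19.9 V < 0.2 V — the active assumption fails.
Re-solve with V_CE = 0.2 V. KCL at the emitter: V_E/R_E = (V_BB−0.7−V_E)/R_B + (V_CC−0.2−V_E)/R_C, giving V_E = 1.12 V.
I_C = (V_CC − 0.2 − V_E)/R_C = (8.1 − 1.12)/2.7 = 2.59 mA.
Check: I_B = (5.3 − 1.12)/15 = 0.279 mA, and β·I_B = 22.3 mA > I_C, confirming saturation.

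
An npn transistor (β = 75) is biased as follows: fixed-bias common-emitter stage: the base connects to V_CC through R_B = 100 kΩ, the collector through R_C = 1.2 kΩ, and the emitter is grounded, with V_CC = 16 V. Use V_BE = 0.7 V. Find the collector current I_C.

I_C ≈ 11 mA

Base loop: V_CC = I_B·R_B + V_BE, so I_B = (16 − 0.7)/100 kΩ = 0.153 mA.
In the active region I_C = β·I_B = 75 × 0.153 = 11.5 mA.
Collector loop: V_CE = V_CC − I_C·R_C = 16 − 11.5×1.2 = 2.23 V.
Since V_CE = 2.23 V > V_CE(sat) ≈ 0.2 V, the transistor is in the active region as assumed.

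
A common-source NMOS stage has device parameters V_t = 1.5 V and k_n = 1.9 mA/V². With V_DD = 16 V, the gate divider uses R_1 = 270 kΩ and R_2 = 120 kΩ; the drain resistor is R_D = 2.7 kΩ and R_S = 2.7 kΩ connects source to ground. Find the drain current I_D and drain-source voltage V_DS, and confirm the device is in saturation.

I_D ≈ 0.91 mA, V_DS ≈ 11 V

V_G = V_DD·R_2/(R_1+R_2) = 16×120/390 = 4.92 V.
Assume saturation: I_D = (k_n/2)(V_GS − V_t)² with V_GS = V_G − I_D·R_S = 4.92 − 2.7·I_D.
Substituting gives 6.93·I_D² − 18.6·I_D + 11.1 = 0, with roots I_D = 0.906 or 1.77 mA.
The root I_D = 1.77 mA gives V_GS = 0.134 V ≤ V_t, so take I_D = 0.906 mA.
Then V_GS = 2.48 V and V_DS = V_DD − I_D(R_D+R_S) = 16 − 0.906×5.4 = 11.1 V.
Saturation requires V_DS ≥ V_GS − V_t = 0.977 V; 11.1 ≥ 0.977 ✓.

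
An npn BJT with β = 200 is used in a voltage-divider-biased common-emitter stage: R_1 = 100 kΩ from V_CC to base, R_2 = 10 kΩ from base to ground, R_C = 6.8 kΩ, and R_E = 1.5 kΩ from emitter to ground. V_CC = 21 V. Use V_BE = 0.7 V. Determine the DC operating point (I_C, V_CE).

Thevenize the base divider: V_Th = V_CC·R_2/(R_1+R_2) = 21×10/110 = 1.91 V, R_Th = R_1‖R_2 = 9.09 kΩ.
Base-emitter loop: V_Th = I_B·R_Th + V_BE + (β+1)I_B·R_E, so I_B = (1.91 − 0.7) / (9.09 + 201×1.5) = 0.00389 mA.
I_C = β·I_B = 200×0.00389 = 0.779 mA, and I_E = (β+1)I_B = 0.782 mA.
V_CE = V_CC − I_C·R_C − I_E·R_E = 21 − 0.779×6.8 − 0.782×1.5 = 14.5 V.
V_CE = 14.5 V > 0.2 V confirms active-region operation.

I_C ≈ 0.78 mA, V_CE ≈ 15 V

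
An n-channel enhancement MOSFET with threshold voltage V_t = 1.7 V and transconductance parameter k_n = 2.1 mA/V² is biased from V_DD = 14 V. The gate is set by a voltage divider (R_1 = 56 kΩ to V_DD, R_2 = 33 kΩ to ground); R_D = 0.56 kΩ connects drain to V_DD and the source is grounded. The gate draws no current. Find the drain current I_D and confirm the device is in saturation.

V_G = V_DD·R_2/(R_1+R_2) = 14×33/89 = 5.19 V. With the source grounded, V_GS = V_G = 5.19 V.
Assume saturation: I_D = (k_n/2)(V_GS − V_t)² = (2.1/2)×(5.19 − 1.7)² = 1.05×3.49² = 12.8 mA.
V_DS = V_DD − I_D·R_D = 14 − 12.8×0.56 = 6.83 V.
Saturation requires V_DS ≥ V_GS − V_t = 3.49 V; 6.83 ≥ 3.49 ✓.

I_D ≈ 13 mA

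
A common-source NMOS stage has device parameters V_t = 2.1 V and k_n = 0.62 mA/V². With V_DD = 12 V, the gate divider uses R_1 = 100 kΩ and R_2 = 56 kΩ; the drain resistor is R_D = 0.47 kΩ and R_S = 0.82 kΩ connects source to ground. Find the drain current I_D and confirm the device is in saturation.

I_D ≈ 0.77 mA

V_G = V_DD·R_2/(R_1+R_2) = 12×56/156 = 4.31 V.
Assume saturation: I_D = (k_n/2)(V_GS − V_t)² with V_GS = V_G − I_D·R_S = 4.31 − 0.82·I_D.
Substituting gives 0.208·I_D² − 2.12·I_D + 1.51 = 0, with roots I_D = 0.77 or 9.41 mA.
The root I_D = 9.41 mA gives V_GS = -3.41 V ≤ V_t, so take I_D = 0.77 mA.
Then V_GS = 3.68 V and V_DS = V_DD − I_D(R_D+R_S) = 12 − 0.77×1.29 = 11 V.
Saturation requires V_DS ≥ V_GS − V_t = 1.58 V; 11 ≥ 1.58 ✓.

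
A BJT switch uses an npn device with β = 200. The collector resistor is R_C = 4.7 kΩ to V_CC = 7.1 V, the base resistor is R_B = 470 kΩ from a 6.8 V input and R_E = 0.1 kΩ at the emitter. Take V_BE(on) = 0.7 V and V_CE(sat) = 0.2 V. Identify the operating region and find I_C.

saturation; I_C ≈ 1.4 mA

Assume active: I_B = (6.8 − 0.7)/(470 + 201×0.1) = 0.0124 mA, I_C = β·I_B = 2.49 mA.
Then V_CE = 7.1 − 2.49×4.7 − 2.5×0.1 = -4.85 V < 0.2 V — the active assumption fails.
Re-solve with V_CE = 0.2 V. KCL at the emitter: V_E/R_E = (V_BB−0.7−V_E)/R_B + (V_CC−0.2−V_E)/R_C, giving V_E = 0.145 V.
I_C = (V_CC − 0.2 − V_E)/R_C = (6.9 − 0.145)/4.7 = 1.44 mA.
Check: I_B = (6.1 − 0.145)/470 = 0.0127 mA, and β·I_B = 2.53 mA > I_C, confirming saturation.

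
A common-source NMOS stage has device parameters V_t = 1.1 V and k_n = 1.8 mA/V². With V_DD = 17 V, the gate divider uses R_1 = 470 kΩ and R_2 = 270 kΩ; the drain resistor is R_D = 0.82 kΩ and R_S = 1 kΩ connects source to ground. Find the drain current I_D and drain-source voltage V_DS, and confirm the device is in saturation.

V_G = V_DD·R_2/(R_1+R_2) = 17×270/740 = 6.2 V.
Assume saturation: I_D = (k_n/2)(V_GS − V_t)² with V_GS = V_G − I_D·R_S = 6.2 − 1·I_D.
Substituting gives 0.9·I_D² − 10.2·I_D + 23.4 = 0, with roots I_D = 3.21 or 8.1 mA.
The root I_D = 8.1 mA gives V_GS = -1.9 V ≤ V_t, so take I_D = 3.21 mA.
Then V_GS = 2.99 V and V_DS = V_DD − I_D(R_D+R_S) = 17 − 3.21×1.82 = 11.2 V.
Saturation requires V_DS ≥ V_GS − V_t = 1.89 V; 11.2 ≥ 1.89 ✓.

I_D ≈ 3.2 mA, V_DS ≈ 11 V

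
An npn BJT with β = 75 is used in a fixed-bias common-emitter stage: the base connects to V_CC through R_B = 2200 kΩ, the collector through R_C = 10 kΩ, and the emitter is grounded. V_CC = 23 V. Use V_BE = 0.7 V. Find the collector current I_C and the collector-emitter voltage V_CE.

Base loop: V_CC = I_B·R_B + V_BE, so I_B = (23 − 0.7)/2200 kΩ = 0.0101 mA.
In the active region I_C = β·I_B = 75 × 0.0101 = 0.76 mA.
Collector loop: V_CE = V_CC − I_C·R_C = 23 − 0.76×10 = 15.4 V.
Since V_CE = 15.4 V > V_CE(sat) ≈ 0.2 V, the transistor is in the active region as assumed.

I_C ≈ 0.76 mA, V_CE ≈ 15 V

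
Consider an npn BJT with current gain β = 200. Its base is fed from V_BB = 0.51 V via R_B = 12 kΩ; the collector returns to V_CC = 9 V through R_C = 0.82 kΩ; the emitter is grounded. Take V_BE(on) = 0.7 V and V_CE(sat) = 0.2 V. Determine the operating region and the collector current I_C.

cutoff; I_C ≈ 0

V_BB = 0.51 V ≤ V_BE(on) = 0.7 V, so the base-emitter junction is not forward biased.
The transistor is in cutoff: I_B = I_C = 0.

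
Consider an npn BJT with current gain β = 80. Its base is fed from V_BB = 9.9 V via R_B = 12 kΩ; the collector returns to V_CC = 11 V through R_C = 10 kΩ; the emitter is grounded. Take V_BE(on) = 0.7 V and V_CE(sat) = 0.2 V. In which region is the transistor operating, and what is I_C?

saturation; I_C ≈ 1.1 mA

Assume active: I_B = (9.9 − 0.7)/12 = 0.767 mA, giving I_C = β·I_B = 61.3 mA.
But then V_CE = 11 − 61.3×10 = -602 V < V_CE(sat) = 0.2 V — impossible in the active region.
So the transistor is saturated. With V_CE = 0.2 V, I_C = (V_CC − 0.2)/R_C = 10.8/10 = 1.08 mA.
Check: β·I_B = 61.3 mA > I_C = 1.08 mA, confirming saturation.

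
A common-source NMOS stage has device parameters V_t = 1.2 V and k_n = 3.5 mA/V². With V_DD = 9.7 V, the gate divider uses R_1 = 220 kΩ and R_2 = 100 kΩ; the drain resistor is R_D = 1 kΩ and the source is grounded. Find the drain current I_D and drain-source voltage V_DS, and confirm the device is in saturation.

V_G = V_DD·R_2/(R_1+R_2) = 9.7×100/320 = 3.03 V. With the source grounded, V_GS = V_G = 3.03 V.
Assume saturation: I_D = (k_n/2)(V_GS − V_t)² = (3.5/2)×(3.03 − 1.2)² = 1.75×1.83² = 5.87 mA.
V_DS = V_DD − I_D·R_D = 9.7 − 5.87×1 = 3.83 V.
Saturation requires V_DS ≥ V_GS − V_t = 1.83 V; 3.83 ≥ 1.83 ✓.

I_D ≈ 5.9 mA, V_DS ≈ 3.8 V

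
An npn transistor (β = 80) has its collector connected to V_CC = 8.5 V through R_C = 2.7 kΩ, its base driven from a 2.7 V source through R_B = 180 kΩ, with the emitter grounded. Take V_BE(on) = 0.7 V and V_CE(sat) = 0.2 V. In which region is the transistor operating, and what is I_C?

Assume active. Base-emitter loop: I_B = (V_BB − V_BE)/R_B = (2.7 − 0.7)/180 = 0.0111 mA.
I_C = β·I_B = 80×0.0111 = 0.889 mA.
V_CE = V_CC − I_C·R_C = 8.5 − 0.889×2.7 = 6.1 V > V_CE(sat), so the active-region assumption holds.

active; I_C ≈ 0.89 mA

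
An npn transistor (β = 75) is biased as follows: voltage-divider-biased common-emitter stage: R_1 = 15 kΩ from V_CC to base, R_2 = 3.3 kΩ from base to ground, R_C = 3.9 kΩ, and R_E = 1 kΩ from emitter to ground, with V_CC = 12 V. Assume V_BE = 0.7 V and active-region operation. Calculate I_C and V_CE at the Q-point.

I_C ≈ 1.4 mA, V_CE ≈ 5.1 V

Thevenize the base divider: V_Th = V_CC·R_2/(R_1+R_2) = 12×3.3/18.3 = 2.16 V, R_Th = R_1‖R_2 = 2.7 kΩ.
Base-emitter loop: V_Th = I_B·R_Th + V_BE + (β+1)I_B·R_E, so I_B = (2.16 − 0.7) / (2.7 + 76×1) = 0.0186 mA.
I_C = β·I_B = 75×0.0186 = 1.4 mA, and I_E = (β+1)I_B = 1.41 mA.
V_CE = V_CC − I_C·R_C − I_E·R_E = 12 − 1.4×3.9 − 1.41×1 = 5.15 V.
V_CE = 5.15 V > 0.2 V confirms active-region operation.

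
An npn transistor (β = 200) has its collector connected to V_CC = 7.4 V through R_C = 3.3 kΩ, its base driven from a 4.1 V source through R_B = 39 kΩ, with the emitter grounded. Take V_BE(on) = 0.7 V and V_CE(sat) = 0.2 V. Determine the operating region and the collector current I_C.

saturation; I_C ≈ 2.2 mA

Assume active: I_B = (4.1 − 0.7)/39 = 0.0872 mA, giving I_C = β·I_B = 17.4 mA.
But then V_CE = 7.4 − 17.4×3.3 = -50.1 V < V_CE(sat) = 0.2 V — impossible in the active region.
So the transistor is saturated. With V_CE = 0.2 V, I_C = (V_CC − 0.2)/R_C = 7.2/3.3 = 2.18 mA.
Check: β·I_B = 17.4 mA > I_C = 2.18 mA, confirming saturation.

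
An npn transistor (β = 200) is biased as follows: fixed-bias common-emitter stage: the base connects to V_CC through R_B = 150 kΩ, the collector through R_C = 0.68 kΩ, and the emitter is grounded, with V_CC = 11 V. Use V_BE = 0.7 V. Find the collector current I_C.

Base loop: V_CC = I_B·R_B + V_BE, so I_B = (11 − 0.7)/150 kΩ = 0.0687 mA.
In the active region I_C = β·I_B = 200 × 0.0687 = 13.7 mA.
Collector loop: V_CE = V_CC − I_C·R_C = 11 − 13.7×0.68 = 1.66 V.
Since V_CE = 1.66 V > V_CE(sat) ≈ 0.2 V, the transistor is in the active region as assumed.

I_C ≈ 14 mA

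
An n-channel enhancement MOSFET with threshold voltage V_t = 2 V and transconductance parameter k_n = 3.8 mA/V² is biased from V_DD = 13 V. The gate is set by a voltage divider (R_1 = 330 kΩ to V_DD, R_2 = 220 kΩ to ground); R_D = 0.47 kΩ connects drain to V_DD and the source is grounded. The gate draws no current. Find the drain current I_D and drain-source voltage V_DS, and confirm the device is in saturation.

I_D ≈ 19 mA, V_DS ≈ 3.9 V

V_G = V_DD·R_2/(R_1+R_2) = 13×220/550 = 5.2 V. With the source grounded, V_GS = V_G = 5.2 V.
Assume saturation: I_D = (k_n/2)(V_GS − V_t)² = (3.8/2)×(5.2 − 2)² = 1.9×3.2² = 19.5 mA.
V_DS = V_DD − I_D·R_D = 13 − 19.5×0.47 = 3.86 V.
Saturation requires V_DS ≥ V_GS − V_t = 3.2 V; 3.86 ≥ 3.2 ✓.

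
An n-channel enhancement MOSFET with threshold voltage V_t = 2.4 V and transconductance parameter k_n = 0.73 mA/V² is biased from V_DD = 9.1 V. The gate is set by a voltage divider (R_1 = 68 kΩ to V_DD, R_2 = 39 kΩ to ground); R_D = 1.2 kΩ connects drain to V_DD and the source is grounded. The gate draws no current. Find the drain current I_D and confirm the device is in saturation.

I_D ≈ 0.31 mA

V_G = V_DD·R_2/(R_1+R_2) = 9.1×39/107 = 3.32 V. With the source grounded, V_GS = V_G = 3.32 V.
Assume saturation: I_D = (k_n/2)(V_GS − V_t)² = (0.73/2)×(3.32 − 2.4)² = 0.365×0.917² = 0.307 mA.
V_DS = V_DD − I_D·R_D = 9.1 − 0.307×1.2 = 8.73 V.
Saturation requires V_DS ≥ V_GS − V_t = 0.917 V; 8.73 ≥ 0.917 ✓.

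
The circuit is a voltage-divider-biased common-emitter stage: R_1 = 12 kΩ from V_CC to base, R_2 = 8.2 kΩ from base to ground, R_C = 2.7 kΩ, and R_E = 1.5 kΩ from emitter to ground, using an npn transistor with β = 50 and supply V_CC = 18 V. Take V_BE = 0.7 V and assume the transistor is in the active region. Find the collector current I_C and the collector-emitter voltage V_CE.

I_C ≈ 4.1 mA, V_CE ≈ 0.83 V

Thevenize the base divider: V_Th = V_CC·R_2/(R_1+R_2) = 18×8.2/20.2 = 7.31 V, R_Th = R_1‖R_2 = 4.87 kΩ.
Base-emitter loop: V_Th = I_B·R_Th + V_BE + (β+1)I_B·R_E, so I_B = (7.31 − 0.7) / (4.87 + 51×1.5) = 0.0812 mA.
I_C = β·I_B = 50×0.0812 = 4.06 mA, and I_E = (β+1)I_B = 4.14 mA.
V_CE = V_CC − I_C·R_C − I_E·R_E = 18 − 4.06×2.7 − 4.14×1.5 = 0.827 V.
V_CE = 0.827 V > 0.2 V confirms active-region operation.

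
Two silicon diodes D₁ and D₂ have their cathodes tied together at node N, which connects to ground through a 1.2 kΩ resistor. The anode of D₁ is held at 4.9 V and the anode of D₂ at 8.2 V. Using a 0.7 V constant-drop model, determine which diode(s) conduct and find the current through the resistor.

Assume both conduct. Then node N would need to be at both 4.9−0.7 = 4.2 V and 8.2−0.7 = 7.5 V, which is impossible.
Assume only D₂ conducts: V_N = 8.2 − 0.7 = 7.5 V, so I_R = 7.5/1.2 = 6.25 mA.
Check D₁: its anode-to-cathode voltage is 4.9 − 7.5 = -2.6 V < 0.7 V, so it is off. The assumption is consistent.

Only D₂ conducts; I_R ≈ 6.2 mA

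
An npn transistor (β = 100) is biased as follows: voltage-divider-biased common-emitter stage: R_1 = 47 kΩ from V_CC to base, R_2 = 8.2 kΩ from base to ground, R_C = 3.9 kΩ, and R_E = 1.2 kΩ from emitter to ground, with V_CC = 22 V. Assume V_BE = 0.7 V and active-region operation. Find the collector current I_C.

I_C ≈ 2 mA

Thevenize the base divider: V_Th = V_CC·R_2/(R_1+R_2) = 22×8.2/55.2 = 3.27 V, R_Th = R_1‖R_2 = 6.98 kΩ.
Base-emitter loop: V_Th = I_B·R_Th + V_BE + (β+1)I_B·R_E, so I_B = (3.27 − 0.7) / (6.98 + 101×1.2) = 0.02 mA.
I_C = β·I_B = 100×0.02 = 2 mA, and I_E = (β+1)I_B = 2.02 mA.
V_CE = V_CC − I_C·R_C − I_E·R_E = 22 − 2×3.9 − 2.02×1.2 = 11.8 V.
V_CE = 11.8 V > 0.2 V confirms active-region operation.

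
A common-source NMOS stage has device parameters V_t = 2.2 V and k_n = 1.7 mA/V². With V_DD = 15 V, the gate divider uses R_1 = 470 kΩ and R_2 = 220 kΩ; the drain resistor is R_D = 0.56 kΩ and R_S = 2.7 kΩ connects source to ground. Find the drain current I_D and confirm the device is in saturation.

I_D ≈ 0.64 mA

V_G = V_DD·R_2/(R_1+R_2) = 15×220/690 = 4.78 V.
Assume saturation: I_D = (k_n/2)(V_GS − V_t)² with V_GS = V_G − I_D·R_S = 4.78 − 2.7·I_D.
Substituting gives 6.2·I_D² − 12.9·I_D + 5.67 = 0, with roots I_D = 0.636 or 1.44 mA.
The root I_D = 1.44 mA gives V_GS = 0.899 V ≤ V_t, so take I_D = 0.636 mA.
Then V_GS = 3.07 V and V_DS = V_DD − I_D(R_D+R_S) = 15 − 0.636×3.26 = 12.9 V.
Saturation requires V_DS ≥ V_GS − V_t = 0.865 V; 12.9 ≥ 0.865 ✓.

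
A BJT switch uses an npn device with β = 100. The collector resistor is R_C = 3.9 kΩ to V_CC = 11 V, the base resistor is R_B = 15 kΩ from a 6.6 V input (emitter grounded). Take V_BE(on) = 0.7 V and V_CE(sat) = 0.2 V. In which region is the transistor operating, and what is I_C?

Assume active: I_B = (6.6 − 0.7)/15 = 0.393 mA, giving I_C = β·I_B = 39.3 mA.
But then V_CE = 11 − 39.3×3.9 = -142 V < V_CE(sat) = 0.2 V — impossible in the active region.
So the transistor is saturated. With V_CE = 0.2 V, I_C = (V_CC − 0.2)/R_C = 10.8/3.9 = 2.77 mA.
Check: β·I_B = 39.3 mA > I_C = 2.77 mA, confirming saturation.

saturation; I_C ≈ 2.8 mA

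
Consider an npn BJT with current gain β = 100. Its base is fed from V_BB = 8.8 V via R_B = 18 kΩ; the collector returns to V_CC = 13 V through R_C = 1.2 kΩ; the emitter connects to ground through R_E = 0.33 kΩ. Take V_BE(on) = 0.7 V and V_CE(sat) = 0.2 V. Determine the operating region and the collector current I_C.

Assume active: I_B = (8.8 − 0.7)/(18 + 101×0.33) = 0.158 mA, I_C = β·I_B = 15.8 mA.
Then V_CE = 13 − 15.8×1.2 − 15.9×0.33 = -11.2 V < 0.2 V — the active assumption fails.
Re-solve with V_CE = 0.2 V. KCL at the emitter: V_E/R_E = (V_BB−0.7−V_E)/R_B + (V_CC−0.2−V_E)/R_C, giving V_E = 2.84 V.
I_C = (V_CC − 0.2 − V_E)/R_C = (12.8 − 2.84)/1.2 = 8.3 mA.
Check: I_B = (8.1 − 2.84)/18 = 0.292 mA, and β·I_B = 29.2 mA > I_C, confirming saturation.

saturation; I_C ≈ 8.3 mA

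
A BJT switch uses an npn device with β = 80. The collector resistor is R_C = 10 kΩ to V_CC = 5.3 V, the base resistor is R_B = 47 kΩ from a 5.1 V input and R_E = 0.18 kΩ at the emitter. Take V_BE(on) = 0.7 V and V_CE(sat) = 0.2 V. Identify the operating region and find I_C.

Assume active: I_B = (5.1 − 0.7)/(47 + 81×0.18) = 0.0715 mA, I_C = β·I_B = 5.72 mA.
Then V_CE = 5.3 − 5.72×10 − 5.79×0.18 = -52.9 V < 0.2 V — the active assumption fails.
Re-solve with V_CE = 0.2 V. KCL at the emitter: V_E/R_E = (V_BB−0.7−V_E)/R_B + (V_CC−0.2−V_E)/R_C, giving V_E = 0.106 V.
I_C = (V_CC − 0.2 − V_E)/R_C = (5.1 − 0.106)/10 = 0.499 mA.
Check: I_B = (4.4 − 0.106)/47 = 0.0914 mA, and β·I_B = 7.31 mA > I_C, confirming saturation.

saturation; I_C ≈ 0.5 mA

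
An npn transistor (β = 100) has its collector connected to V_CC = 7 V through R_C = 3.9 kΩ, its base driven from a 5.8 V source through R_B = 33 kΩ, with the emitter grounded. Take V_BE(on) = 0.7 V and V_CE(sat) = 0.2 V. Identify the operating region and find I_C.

Assume active: I_B = (5.8 − 0.7)/33 = 0.155 mA, giving I_C = β·I_B = 15.5 mA.
But then V_CE = 7 − 15.5×3.9 = -53.3 V < V_CE(sat) = 0.2 V — impossible in the active region.
So the transistor is saturated. With V_CE = 0.2 V, I_C = (V_CC − 0.2)/R_C = 6.8/3.9 = 1.74 mA.
Check: β·I_B = 15.5 mA > I_C = 1.74 mA, confirming saturation.

saturation; I_C ≈ 1.7 mA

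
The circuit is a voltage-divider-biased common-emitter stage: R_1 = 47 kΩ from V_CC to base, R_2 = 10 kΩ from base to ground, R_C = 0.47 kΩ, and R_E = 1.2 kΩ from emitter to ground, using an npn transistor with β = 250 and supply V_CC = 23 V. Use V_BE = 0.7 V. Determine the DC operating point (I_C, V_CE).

I_C ≈ 2.7 mA, V_CE ≈ 18 V

Thevenize the base divider: V_Th = V_CC·R_2/(R_1+R_2) = 23×10/57 = 4.04 V, R_Th = R_1‖R_2 = 8.25 kΩ.
Base-emitter loop: V_Th = I_B·R_Th + V_BE + (β+1)I_B·R_E, so I_B = (4.04 − 0.7) / (8.25 + 251×1.2) = 0.0108 mA.
I_C = β·I_B = 250×0.0108 = 2.69 mA, and I_E = (β+1)I_B = 2.71 mA.
V_CE = V_CC − I_C·R_C − I_E·R_E = 23 − 2.69×0.47 − 2.71×1.2 = 18.5 V.
V_CE = 18.5 V > 0.2 V confirms active-region operation.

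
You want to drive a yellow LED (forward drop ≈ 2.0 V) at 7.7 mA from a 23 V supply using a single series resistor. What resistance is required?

The resistor drops V_S − V_D = 23 − 2.0 = 21 V at 7.7 mA.
R = 21 V / 7.7 mA = 2.73 kΩ.

R ≈ 2.7 kΩ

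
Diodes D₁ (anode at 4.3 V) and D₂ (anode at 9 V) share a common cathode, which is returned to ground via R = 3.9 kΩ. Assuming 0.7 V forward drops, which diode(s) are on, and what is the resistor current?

Only D₂ conducts; I_R ≈ 2.1 mA

Assume both conduct. Then node N would need to be at both 4.3−0.7 = 3.6 V and 9−0.7 = 8.3 V, which is impossible.
Assume only D₂ conducts: V_N = 9 − 0.7 = 8.3 V, so I_R = 8.3/3.9 = 2.13 mA.
Check D₁: its anode-to-cathode voltage is 4.3 − 8.3 = -4 V < 0.7 V, so it is off. The assumption is consistent.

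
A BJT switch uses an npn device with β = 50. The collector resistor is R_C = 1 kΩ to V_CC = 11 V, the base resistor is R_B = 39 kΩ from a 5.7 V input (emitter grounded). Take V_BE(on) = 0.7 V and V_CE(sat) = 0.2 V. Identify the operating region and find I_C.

Assume active. Base-emitter loop: I_B = (V_BB − V_BE)/R_B = (5.7 − 0.7)/39 = 0.128 mA.
I_C = β·I_B = 50×0.128 = 6.41 mA.
V_CE = V_CC − I_C·R_C = 11 − 6.41×1 = 4.59 V > V_CE(sat), so the active-region assumption holds.

active; I_C ≈ 6.4 mA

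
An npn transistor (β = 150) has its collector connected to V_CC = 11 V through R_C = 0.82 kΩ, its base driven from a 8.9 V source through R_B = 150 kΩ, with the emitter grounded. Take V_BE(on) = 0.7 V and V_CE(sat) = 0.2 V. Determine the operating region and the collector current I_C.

active; I_C ≈ 8.2 mA

Assume active. Base-emitter loop: I_B = (V_BB − V_BE)/R_B = (8.9 − 0.7)/150 = 0.0547 mA.
I_C = β·I_B = 150×0.0547 = 8.2 mA.
V_CE = V_CC − I_C·R_C = 11 − 8.2×0.82 = 4.28 V > V_CE(sat), so the active-region assumption holds.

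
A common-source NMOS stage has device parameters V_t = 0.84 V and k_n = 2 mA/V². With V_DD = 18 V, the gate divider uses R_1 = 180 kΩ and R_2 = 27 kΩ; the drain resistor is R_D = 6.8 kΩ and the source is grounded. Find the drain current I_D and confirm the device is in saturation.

V_G = V_DD·R_2/(R_1+R_2) = 18×27/207 = 2.35 V. With the source grounded, V_GS = V_G = 2.35 V.
Assume saturation: I_D = (k_n/2)(V_GS − V_t)² = (2/2)×(2.35 − 0.84)² = 1×1.51² = 2.27 mA.
V_DS = V_DD − I_D·R_D = 18 − 2.27×6.8 = 2.54 V.
Saturation requires V_DS ≥ V_GS − V_t = 1.51 V; 2.54 ≥ 1.51 ✓.

I_D ≈ 2.3 mA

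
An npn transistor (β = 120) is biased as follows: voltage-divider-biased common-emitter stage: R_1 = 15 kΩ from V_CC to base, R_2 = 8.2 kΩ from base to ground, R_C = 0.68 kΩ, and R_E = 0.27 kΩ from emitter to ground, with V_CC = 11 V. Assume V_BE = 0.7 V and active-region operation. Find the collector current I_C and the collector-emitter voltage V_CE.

Thevenize the base divider: V_Th = V_CC·R_2/(R_1+R_2) = 11×8.2/23.2 = 3.89 V, R_Th = R_1‖R_2 = 5.3 kΩ.
Base-emitter loop: V_Th = I_B·R_Th + V_BE + (β+1)I_B·R_E, so I_B = (3.89 − 0.7) / (5.3 + 121×0.27) = 0.084 mA.
I_C = β·I_B = 120×0.084 = 10.1 mA, and I_E = (β+1)I_B = 10.2 mA.
V_CE = V_CC − I_C·R_C − I_E·R_E = 11 − 10.1×0.68 − 10.2×0.27 = 1.41 V.
V_CE = 1.41 V > 0.2 V confirms active-region operation.

I_C ≈ 10 mA, V_CE ≈ 1.4 V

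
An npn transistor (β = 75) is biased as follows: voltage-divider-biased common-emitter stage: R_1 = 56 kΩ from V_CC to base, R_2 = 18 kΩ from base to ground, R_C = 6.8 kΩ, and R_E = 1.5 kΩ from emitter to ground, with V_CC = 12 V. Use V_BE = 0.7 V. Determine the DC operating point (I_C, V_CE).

Thevenize the base divider: V_Th = V_CC·R_2/(R_1+R_2) = 12×18/74 = 2.92 V, R_Th = R_1‖R_2 = 13.6 kΩ.
Base-emitter loop: V_Th = I_B·R_Th + V_BE + (β+1)I_B·R_E, so I_B = (2.92 − 0.7) / (13.6 + 76×1.5) = 0.0174 mA.
I_C = β·I_B = 75×0.0174 = 1.3 mA, and I_E = (β+1)I_B = 1.32 mA.
V_CE = V_CC − I_C·R_C − I_E·R_E = 12 − 1.3×6.8 − 1.32×1.5 = 1.15 V.
V_CE = 1.15 V > 0.2 V confirms active-region operation.

I_C ≈ 1.3 mA, V_CE ≈ 1.2 V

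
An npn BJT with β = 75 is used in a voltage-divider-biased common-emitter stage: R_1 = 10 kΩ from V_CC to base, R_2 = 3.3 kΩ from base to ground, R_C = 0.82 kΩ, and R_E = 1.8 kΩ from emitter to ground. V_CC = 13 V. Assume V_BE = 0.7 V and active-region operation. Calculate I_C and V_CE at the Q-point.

Thevenize the base divider: V_Th = V_CC·R_2/(R_1+R_2) = 13×3.3/13.3 = 3.23 V, R_Th = R_1‖R_2 = 2.48 kΩ.
Base-emitter loop: V_Th = I_B·R_Th + V_BE + (β+1)I_B·R_E, so I_B = (3.23 − 0.7) / (2.48 + 76×1.8) = 0.0181 mA.
I_C = β·I_B = 75×0.0181 = 1.36 mA, and I_E = (β+1)I_B = 1.38 mA.
V_CE = V_CC − I_C·R_C − I_E·R_E = 13 − 1.36×0.82 − 1.38×1.8 = 9.4 V.
V_CE = 9.4 V > 0.2 V confirms active-region operation.

I_C ≈ 1.4 mA, V_CE ≈ 9.4 V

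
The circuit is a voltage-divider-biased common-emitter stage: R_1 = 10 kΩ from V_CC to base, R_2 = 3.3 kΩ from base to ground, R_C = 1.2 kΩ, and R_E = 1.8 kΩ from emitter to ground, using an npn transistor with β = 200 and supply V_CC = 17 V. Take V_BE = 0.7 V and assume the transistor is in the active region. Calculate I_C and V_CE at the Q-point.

Thevenize the base divider: V_Th = V_CC·R_2/(R_1+R_2) = 17×3.3/13.3 = 4.22 V, R_Th = R_1‖R_2 = 2.48 kΩ.
Base-emitter loop: V_Th = I_B·R_Th + V_BE + (β+1)I_B·R_E, so I_B = (4.22 − 0.7) / (2.48 + 201×1.8) = 0.00966 mA.
I_C = β·I_B = 200×0.00966 = 1.93 mA, and I_E = (β+1)I_B = 1.94 mA.
V_CE = V_CC − I_C·R_C − I_E·R_E = 17 − 1.93×1.2 − 1.94×1.8 = 11.2 V.
V_CE = 11.2 V > 0.2 V confirms active-region operation.

I_C ≈ 1.9 mA, V_CE ≈ 11 V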